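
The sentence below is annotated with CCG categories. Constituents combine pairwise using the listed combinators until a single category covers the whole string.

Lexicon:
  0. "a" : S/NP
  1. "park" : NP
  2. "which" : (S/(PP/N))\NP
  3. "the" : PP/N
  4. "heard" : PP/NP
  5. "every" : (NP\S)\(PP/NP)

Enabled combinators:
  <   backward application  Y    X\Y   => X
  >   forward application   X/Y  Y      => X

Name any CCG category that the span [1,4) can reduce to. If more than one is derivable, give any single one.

S

[0,6] S   >
  [0,1] "a" : S/NP
  [1,6] NP   <
    [1,4] S   >
      [1,3] S/(PP/N)   <
        [1,2] "park" : NP
        [2,3] "which" : (S/(PP/N))\NP
      [3,4] "the" : PP/N
    [4,6] NP\S   <
      [4,5] "heard" : PP/NP
      [5,6] "every" : (NP\S)\(PP/NP)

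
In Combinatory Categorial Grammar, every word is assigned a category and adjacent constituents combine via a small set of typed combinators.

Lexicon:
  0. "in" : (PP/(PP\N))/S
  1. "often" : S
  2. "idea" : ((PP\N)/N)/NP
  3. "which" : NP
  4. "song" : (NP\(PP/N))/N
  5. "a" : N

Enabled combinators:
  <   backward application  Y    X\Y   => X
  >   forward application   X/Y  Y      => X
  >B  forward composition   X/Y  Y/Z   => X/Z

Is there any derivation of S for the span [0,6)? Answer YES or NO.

NO

(PP/(PP\N))/S S ((PP\N)/N)/NP NP (NP\(PP/N))/N N
CKY chart[0,6] = {NP}; S ∉ chart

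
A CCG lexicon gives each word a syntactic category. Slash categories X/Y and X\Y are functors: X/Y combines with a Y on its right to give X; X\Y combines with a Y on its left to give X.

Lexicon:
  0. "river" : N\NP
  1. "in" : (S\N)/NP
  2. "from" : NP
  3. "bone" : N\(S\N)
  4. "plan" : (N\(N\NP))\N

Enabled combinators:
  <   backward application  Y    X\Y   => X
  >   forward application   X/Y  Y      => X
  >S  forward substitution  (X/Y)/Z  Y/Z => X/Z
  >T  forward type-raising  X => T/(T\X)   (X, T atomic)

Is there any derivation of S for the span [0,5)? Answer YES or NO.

N\NP (S\N)/NP NP N\(S\N) (N\(N\NP))\N
CKY chart[0,5] = {N, N/(N\N), NP/(NP\N), PP/(PP\N), S/(S\N)}; S ∉ chart

NO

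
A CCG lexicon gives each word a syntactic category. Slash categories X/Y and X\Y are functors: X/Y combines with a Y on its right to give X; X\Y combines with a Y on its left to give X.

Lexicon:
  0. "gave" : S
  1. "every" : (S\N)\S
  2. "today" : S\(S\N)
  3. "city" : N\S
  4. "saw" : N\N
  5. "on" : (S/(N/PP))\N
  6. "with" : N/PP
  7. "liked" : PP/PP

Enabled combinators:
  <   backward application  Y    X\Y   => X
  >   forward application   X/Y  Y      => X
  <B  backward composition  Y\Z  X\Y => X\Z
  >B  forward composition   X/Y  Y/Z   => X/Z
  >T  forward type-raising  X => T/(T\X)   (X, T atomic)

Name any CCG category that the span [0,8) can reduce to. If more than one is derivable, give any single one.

[0,8] S   >
  [0,6] S/(N/PP)   <
    [0,5] N   <
      [0,3] S   <
        [0,2] S\N   <
          [0,1] "gave" : S
          [1,2] "every" : (S\N)\S
        [2,3] "today" : S\(S\N)
      [3,5] N\S   <B
        [3,4] "city" : N\S
        [4,5] "saw" : N\N
    [5,6] "on" : (S/(N/PP))\N
  [6,8] N/PP   >B
    [6,7] "with" : N/PP
    [7,8] "liked" : PP/PP

S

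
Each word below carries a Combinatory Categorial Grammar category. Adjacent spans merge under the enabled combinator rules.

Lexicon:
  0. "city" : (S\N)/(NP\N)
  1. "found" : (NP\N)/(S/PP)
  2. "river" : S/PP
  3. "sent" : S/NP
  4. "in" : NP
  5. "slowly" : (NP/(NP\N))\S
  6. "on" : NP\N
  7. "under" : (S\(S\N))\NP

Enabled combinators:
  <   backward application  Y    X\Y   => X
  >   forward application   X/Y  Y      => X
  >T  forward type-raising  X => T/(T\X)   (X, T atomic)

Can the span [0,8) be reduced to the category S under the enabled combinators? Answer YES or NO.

[0,8] S   <
  [0,3] S\N   >
    [0,1] "city" : (S\N)/(NP\N)
    [1,3] NP\N   >
      [1,2] "found" : (NP\N)/(S/PP)
      [2,3] "river" : S/PP
  [3,8] S\(S\N)   <
    [3,7] NP   >
      [3,6] NP/(NP\N)   <
        [3,5] S   >
          [3,4] "sent" : S/NP
          [4,5] "in" : NP
        [5,6] "slowly" : (NP/(NP\N))\S
      [6,7] "on" : NP\N
    [7,8] "under" : (S\(S\N))\NP

YES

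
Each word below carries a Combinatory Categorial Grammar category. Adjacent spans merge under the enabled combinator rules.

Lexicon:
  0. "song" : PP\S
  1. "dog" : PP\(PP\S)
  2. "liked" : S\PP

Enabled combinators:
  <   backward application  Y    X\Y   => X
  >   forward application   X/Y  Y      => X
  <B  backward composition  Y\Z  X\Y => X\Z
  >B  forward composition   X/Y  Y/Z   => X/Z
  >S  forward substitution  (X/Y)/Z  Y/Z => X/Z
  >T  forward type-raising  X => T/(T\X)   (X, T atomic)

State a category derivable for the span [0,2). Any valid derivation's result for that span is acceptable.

[0,3] S   <
  [0,2] PP   <
    [0,1] "song" : PP\S
    [1,2] "dog" : PP\(PP\S)
  [2,3] "liked" : S\PP

PP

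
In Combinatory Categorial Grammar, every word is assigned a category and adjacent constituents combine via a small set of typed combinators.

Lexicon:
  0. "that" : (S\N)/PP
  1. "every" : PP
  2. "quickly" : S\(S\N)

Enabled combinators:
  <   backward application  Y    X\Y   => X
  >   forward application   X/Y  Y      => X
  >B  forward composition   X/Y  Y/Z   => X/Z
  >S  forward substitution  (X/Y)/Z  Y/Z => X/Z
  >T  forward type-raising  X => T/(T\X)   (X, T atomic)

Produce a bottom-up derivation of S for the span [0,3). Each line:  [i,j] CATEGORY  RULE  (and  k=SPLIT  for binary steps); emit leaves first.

[0,1] (S\N)/PP  lex  "that"
[1,2] PP  lex  "every"
[0,2] S\N  >  k=1
[2,3] S\(S\N)  lex  "quickly"
[0,3] S  <  k=2

[0,3] S   <
  [0,2] S\N   >
    [0,1] "that" : (S\N)/PP
    [1,2] "every" : PP
  [2,3] "quickly" : S\(S\N)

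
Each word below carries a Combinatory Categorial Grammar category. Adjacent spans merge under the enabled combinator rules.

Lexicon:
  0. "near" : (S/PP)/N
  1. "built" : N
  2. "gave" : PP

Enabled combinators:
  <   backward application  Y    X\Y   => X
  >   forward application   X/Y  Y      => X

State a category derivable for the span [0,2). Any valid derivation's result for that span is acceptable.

S/PP

[0,3] S   >
  [0,2] S/PP   >
    [0,1] "near" : (S/PP)/N
    [1,2] "built" : N
  [2,3] "gave" : PP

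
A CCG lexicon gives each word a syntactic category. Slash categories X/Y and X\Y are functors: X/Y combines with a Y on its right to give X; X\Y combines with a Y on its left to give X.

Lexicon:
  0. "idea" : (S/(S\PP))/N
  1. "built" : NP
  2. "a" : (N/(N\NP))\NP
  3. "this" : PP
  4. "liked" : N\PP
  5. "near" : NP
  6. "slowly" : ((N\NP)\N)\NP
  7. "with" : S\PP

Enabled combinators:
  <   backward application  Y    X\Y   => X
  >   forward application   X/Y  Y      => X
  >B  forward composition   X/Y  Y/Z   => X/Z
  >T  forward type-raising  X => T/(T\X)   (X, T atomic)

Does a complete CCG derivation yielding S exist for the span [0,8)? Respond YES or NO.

YES

[0,8] S   >
  [0,7] S/(S\PP)   >
    [0,1] "idea" : (S/(S\PP))/N
    [1,7] N   >
      [1,3] N/(N\NP)   <
        [1,2] "built" : NP
        [2,3] "a" : (N/(N\NP))\NP
      [3,7] N\NP   <
        [3,5] N   <
          [3,4] "this" : PP
          [4,5] "liked" : N\PP
        [5,7] (N\NP)\N   <
          [5,6] "near" : NP
          [6,7] "slowly" : ((N\NP)\N)\NP
  [7,8] "with" : S\PP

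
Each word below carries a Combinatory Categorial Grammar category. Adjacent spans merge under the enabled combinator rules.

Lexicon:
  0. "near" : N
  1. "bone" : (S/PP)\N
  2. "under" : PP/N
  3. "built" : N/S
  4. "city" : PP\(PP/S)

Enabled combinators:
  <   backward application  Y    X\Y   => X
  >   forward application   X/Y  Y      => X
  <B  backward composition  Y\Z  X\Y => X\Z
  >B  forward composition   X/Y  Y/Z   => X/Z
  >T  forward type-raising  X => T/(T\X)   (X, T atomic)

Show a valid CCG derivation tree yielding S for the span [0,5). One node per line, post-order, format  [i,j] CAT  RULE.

[0,1] N  lex  "near"
[1,2] (S/PP)\N  lex  "bone"
[0,2] S/PP  <  k=1
[2,3] PP/N  lex  "under"
[3,4] N/S  lex  "built"
[2,4] PP/S  >B  k=3
[4,5] PP\(PP/S)  lex  "city"
[2,5] PP  <  k=4
[0,5] S  >  k=2

[0,5] S   >
  [0,2] S/PP   <
    [0,1] "near" : N
    [1,2] "bone" : (S/PP)\N
  [2,5] PP   <
    [2,4] PP/S   >B
      [2,3] "under" : PP/N
      [3,4] "built" : N/S
    [4,5] "city" : PP\(PP/S)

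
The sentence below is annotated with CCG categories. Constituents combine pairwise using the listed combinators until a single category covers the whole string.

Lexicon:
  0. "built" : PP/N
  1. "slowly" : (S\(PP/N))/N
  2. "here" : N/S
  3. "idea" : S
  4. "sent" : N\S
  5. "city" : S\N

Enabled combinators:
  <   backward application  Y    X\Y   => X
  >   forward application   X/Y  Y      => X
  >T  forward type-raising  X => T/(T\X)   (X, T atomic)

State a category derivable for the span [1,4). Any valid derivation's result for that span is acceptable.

S\(PP/N)

[0,6] S   <
  [0,5] N   <
    [0,4] S   <
      [0,1] "built" : PP/N
      [1,4] S\(PP/N)   >
        [1,2] "slowly" : (S\(PP/N))/N
        [2,4] N   >
          [2,3] "here" : N/S
          [3,4] "idea" : S
    [4,5] "sent" : N\S
  [5,6] "city" : S\N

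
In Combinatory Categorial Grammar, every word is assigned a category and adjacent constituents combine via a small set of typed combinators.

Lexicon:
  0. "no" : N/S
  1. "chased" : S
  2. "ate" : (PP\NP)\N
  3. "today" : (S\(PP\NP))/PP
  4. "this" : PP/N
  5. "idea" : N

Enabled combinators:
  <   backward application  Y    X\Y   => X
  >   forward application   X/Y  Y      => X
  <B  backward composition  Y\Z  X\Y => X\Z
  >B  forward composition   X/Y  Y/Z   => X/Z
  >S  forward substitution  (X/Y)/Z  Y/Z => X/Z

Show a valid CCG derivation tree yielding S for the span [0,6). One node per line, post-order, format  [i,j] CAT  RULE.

[0,1] N/S  lex  "no"
[1,2] S  lex  "chased"
[0,2] N  >  k=1
[2,3] (PP\NP)\N  lex  "ate"
[3,4] (S\(PP\NP))/PP  lex  "today"
[4,5] PP/N  lex  "this"
[5,6] N  lex  "idea"
[4,6] PP  >  k=5
[3,6] S\(PP\NP)  >  k=4
[2,6] S\N  <B  k=3
[0,6] S  <  k=2

[0,6] S   <
  [0,2] N   >
    [0,1] "no" : N/S
    [1,2] "chased" : S
  [2,6] S\N   <B
    [2,3] "ate" : (PP\NP)\N
    [3,6] S\(PP\NP)   >
      [3,4] "today" : (S\(PP\NP))/PP
      [4,6] PP   >
        [4,5] "this" : PP/N
        [5,6] "idea" : N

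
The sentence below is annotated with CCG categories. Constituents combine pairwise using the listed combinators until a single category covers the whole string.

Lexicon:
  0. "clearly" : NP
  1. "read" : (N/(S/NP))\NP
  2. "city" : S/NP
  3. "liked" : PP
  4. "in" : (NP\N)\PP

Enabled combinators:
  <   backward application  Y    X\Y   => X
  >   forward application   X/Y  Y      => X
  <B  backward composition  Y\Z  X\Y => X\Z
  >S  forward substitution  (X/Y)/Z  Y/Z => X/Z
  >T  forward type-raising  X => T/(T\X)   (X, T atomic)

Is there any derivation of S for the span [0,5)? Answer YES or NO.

NP (N/(S/NP))\NP S/NP PP (NP\N)\PP
CKY chart[0,5] = {N/(N\NP), NP, NP/(NP\NP), PP/(PP\NP), S/(S\NP)}; S ∉ chart

NO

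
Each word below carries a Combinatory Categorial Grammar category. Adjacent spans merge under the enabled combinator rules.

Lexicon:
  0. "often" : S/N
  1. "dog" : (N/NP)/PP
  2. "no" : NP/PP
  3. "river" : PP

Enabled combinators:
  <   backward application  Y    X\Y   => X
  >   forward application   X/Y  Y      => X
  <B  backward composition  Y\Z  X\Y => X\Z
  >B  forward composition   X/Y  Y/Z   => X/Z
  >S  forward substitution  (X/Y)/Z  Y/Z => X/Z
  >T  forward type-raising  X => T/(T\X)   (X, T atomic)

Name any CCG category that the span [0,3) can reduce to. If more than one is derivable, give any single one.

[0,4] S   >
  [0,3] S/PP   >B
    [0,1] "often" : S/N
    [1,3] N/PP   >S
      [1,2] "dog" : (N/NP)/PP
      [2,3] "no" : NP/PP
  [3,4] "river" : PP

S/PP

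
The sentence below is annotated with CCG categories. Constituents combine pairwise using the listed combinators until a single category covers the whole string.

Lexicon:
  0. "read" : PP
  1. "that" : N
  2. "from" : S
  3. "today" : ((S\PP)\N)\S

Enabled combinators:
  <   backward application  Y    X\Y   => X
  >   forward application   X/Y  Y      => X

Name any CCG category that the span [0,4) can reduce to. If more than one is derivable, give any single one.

S

[0,4] S   <
  [0,1] "read" : PP
  [1,4] S\PP   <
    [1,2] "that" : N
    [2,4] (S\PP)\N   <
      [2,3] "from" : S
      [3,4] "today" : ((S\PP)\N)\S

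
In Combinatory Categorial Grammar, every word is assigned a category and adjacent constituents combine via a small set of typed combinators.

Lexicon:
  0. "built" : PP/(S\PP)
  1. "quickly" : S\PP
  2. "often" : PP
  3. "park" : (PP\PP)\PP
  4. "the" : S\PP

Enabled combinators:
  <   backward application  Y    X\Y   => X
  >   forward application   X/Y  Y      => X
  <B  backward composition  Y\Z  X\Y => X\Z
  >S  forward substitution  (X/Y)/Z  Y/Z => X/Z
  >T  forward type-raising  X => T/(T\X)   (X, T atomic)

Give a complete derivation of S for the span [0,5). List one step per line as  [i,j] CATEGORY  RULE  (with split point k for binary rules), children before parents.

[0,1] PP/(S\PP)  lex  "built"
[1,2] S\PP  lex  "quickly"
[0,2] PP  >  k=1
[2,3] PP  lex  "often"
[3,4] (PP\PP)\PP  lex  "park"
[2,4] PP\PP  <  k=3
[4,5] S\PP  lex  "the"
[2,5] S\PP  <B  k=4
[0,5] S  <  k=2

[0,5] S   <
  [0,2] PP   >
    [0,1] "built" : PP/(S\PP)
    [1,2] "quickly" : S\PP
  [2,5] S\PP   <B
    [2,4] PP\PP   <
      [2,3] "often" : PP
      [3,4] "park" : (PP\PP)\PP
    [4,5] "the" : S\PP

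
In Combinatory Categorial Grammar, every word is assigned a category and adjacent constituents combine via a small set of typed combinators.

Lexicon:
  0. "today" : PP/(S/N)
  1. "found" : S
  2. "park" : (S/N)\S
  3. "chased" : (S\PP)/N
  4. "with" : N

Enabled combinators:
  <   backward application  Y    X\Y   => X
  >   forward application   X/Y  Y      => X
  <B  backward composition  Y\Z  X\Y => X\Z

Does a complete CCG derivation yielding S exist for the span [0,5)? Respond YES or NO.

YES

[0,5] S   <
  [0,3] PP   >
    [0,1] "today" : PP/(S/N)
    [1,3] S/N   <
      [1,2] "found" : S
      [2,3] "park" : (S/N)\S
  [3,5] S\PP   >
    [3,4] "chased" : (S\PP)/N
    [4,5] "with" : N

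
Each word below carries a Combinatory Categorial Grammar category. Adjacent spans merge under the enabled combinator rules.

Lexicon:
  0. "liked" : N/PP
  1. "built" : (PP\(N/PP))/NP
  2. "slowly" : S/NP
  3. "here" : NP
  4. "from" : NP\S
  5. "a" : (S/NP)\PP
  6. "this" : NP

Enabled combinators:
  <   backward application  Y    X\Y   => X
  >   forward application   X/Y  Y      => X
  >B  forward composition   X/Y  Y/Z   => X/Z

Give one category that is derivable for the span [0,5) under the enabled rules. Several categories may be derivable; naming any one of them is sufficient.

PP

[0,7] S   >
  [0,6] S/NP   <
    [0,5] PP   <
      [0,1] "liked" : N/PP
      [1,5] PP\(N/PP)   >
        [1,2] "built" : (PP\(N/PP))/NP
        [2,5] NP   <
          [2,4] S   >
            [2,3] "slowly" : S/NP
            [3,4] "here" : NP
          [4,5] "from" : NP\S
    [5,6] "a" : (S/NP)\PP
  [6,7] "this" : NP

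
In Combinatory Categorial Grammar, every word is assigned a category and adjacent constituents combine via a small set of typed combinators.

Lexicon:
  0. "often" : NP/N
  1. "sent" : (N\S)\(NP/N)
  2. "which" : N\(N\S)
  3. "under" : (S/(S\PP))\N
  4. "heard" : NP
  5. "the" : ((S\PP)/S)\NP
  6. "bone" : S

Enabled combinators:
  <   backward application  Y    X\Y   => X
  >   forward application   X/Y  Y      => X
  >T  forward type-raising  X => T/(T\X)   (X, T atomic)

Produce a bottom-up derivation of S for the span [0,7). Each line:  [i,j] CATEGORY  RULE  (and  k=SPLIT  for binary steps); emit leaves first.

[0,7] S   >
  [0,4] S/(S\PP)   <
    [0,3] N   <
      [0,2] N\S   <
        [0,1] "often" : NP/N
        [1,2] "sent" : (N\S)\(NP/N)
      [2,3] "which" : N\(N\S)
    [3,4] "under" : (S/(S\PP))\N
  [4,7] S\PP   >
    [4,6] (S\PP)/S   <
      [4,5] "heard" : NP
      [5,6] "the" : ((S\PP)/S)\NP
    [6,7] "bone" : S

[0,1] NP/N  lex  "often"
[1,2] (N\S)\(NP/N)  lex  "sent"
[0,2] N\S  <  k=1
[2,3] N\(N\S)  lex  "which"
[0,3] N  <  k=2
[3,4] (S/(S\PP))\N  lex  "under"
[0,4] S/(S\PP)  <  k=3
[4,5] NP  lex  "heard"
[5,6] ((S\PP)/S)\NP  lex  "the"
[4,6] (S\PP)/S  <  k=5
[6,7] S  lex  "bone"
[4,7] S\PP  >  k=6
[0,7] S  >  k=4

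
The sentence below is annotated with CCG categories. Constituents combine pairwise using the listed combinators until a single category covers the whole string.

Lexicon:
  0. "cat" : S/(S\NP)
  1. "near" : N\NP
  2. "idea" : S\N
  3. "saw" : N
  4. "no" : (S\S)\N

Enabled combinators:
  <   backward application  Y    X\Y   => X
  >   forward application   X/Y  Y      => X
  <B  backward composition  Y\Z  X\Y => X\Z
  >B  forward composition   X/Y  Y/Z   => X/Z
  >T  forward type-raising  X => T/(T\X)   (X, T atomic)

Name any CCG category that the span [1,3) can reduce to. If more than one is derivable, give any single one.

S\NP

[0,5] S   >
  [0,1] "cat" : S/(S\NP)
  [1,5] S\NP   <B
    [1,3] S\NP   <B
      [1,2] "near" : N\NP
      [2,3] "idea" : S\N
    [3,5] S\S   <
      [3,4] "saw" : N
      [4,5] "no" : (S\S)\N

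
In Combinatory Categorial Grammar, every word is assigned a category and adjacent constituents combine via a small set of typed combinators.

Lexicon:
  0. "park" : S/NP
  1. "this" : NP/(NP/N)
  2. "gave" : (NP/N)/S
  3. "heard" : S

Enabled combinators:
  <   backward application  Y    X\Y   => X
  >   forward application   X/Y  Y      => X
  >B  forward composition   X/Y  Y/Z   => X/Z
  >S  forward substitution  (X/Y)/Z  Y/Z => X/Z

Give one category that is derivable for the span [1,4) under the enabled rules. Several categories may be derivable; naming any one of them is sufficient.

NP

[0,4] S   >
  [0,1] "park" : S/NP
  [1,4] NP   >
    [1,3] NP/S   >B
      [1,2] "this" : NP/(NP/N)
      [2,3] "gave" : (NP/N)/S
    [3,4] "heard" : S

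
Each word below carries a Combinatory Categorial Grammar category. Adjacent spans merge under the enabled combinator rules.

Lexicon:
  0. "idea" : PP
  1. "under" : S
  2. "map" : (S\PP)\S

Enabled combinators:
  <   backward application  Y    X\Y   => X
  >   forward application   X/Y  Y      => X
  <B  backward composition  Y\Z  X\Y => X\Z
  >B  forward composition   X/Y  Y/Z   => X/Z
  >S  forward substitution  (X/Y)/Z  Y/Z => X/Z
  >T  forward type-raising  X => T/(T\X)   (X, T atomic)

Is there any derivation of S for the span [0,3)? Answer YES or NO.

[0,3] S   <
  [0,1] "idea" : PP
  [1,3] S\PP   <
    [1,2] "under" : S
    [2,3] "map" : (S\PP)\S

YES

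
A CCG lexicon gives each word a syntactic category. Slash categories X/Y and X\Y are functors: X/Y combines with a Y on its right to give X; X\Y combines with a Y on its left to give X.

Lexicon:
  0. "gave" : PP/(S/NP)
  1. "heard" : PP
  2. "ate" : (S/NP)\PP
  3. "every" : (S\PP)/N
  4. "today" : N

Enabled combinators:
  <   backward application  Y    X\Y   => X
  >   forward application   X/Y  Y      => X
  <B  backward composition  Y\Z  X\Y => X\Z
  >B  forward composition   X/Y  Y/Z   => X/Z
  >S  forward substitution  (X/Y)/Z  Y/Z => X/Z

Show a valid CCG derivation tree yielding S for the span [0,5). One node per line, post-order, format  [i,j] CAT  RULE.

[0,5] S   <
  [0,3] PP   >
    [0,1] "gave" : PP/(S/NP)
    [1,3] S/NP   <
      [1,2] "heard" : PP
      [2,3] "ate" : (S/NP)\PP
  [3,5] S\PP   >
    [3,4] "every" : (S\PP)/N
    [4,5] "today" : N

[0,1] PP/(S/NP)  lex  "gave"
[1,2] PP  lex  "heard"
[2,3] (S/NP)\PP  lex  "ate"
[1,3] S/NP  <  k=2
[0,3] PP  >  k=1
[3,4] (S\PP)/N  lex  "every"
[4,5] N  lex  "today"
[3,5] S\PP  >  k=4
[0,5] S  <  k=3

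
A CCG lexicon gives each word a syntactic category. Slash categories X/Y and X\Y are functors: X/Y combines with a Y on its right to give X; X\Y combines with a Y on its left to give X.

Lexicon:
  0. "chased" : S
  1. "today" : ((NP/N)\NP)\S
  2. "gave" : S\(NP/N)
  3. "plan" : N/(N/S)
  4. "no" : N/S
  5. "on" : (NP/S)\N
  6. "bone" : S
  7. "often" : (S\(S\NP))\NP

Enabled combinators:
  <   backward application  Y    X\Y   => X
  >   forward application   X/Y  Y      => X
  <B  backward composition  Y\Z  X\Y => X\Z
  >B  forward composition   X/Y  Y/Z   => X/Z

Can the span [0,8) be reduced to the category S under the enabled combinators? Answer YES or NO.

YES

[0,8] S   <
  [0,3] S\NP   <B
    [0,2] (NP/N)\NP   <
      [0,1] "chased" : S
      [1,2] "today" : ((NP/N)\NP)\S
    [2,3] "gave" : S\(NP/N)
  [3,8] S\(S\NP)   <
    [3,7] NP   >
      [3,6] NP/S   <
        [3,5] N   >
          [3,4] "plan" : N/(N/S)
          [4,5] "no" : N/S
        [5,6] "on" : (NP/S)\N
      [6,7] "bone" : S
    [7,8] "often" : (S\(S\NP))\NP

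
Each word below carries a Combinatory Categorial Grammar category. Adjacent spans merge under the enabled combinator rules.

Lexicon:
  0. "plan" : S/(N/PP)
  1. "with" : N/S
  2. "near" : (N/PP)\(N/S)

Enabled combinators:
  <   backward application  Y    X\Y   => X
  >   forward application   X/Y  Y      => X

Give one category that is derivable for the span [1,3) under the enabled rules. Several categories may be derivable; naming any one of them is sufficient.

N/PP

[0,3] S   >
  [0,1] "plan" : S/(N/PP)
  [1,3] N/PP   <
    [1,2] "with" : N/S
    [2,3] "near" : (N/PP)\(N/S)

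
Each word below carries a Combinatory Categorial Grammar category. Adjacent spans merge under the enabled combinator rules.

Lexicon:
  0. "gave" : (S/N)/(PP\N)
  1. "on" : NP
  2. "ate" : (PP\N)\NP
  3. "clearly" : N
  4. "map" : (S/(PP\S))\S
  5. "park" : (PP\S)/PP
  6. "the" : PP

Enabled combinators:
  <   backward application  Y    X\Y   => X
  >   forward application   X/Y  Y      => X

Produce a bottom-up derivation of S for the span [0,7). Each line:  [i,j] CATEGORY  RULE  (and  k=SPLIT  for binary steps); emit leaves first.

[0,7] S   >
  [0,5] S/(PP\S)   <
    [0,4] S   >
      [0,3] S/N   >
        [0,1] "gave" : (S/N)/(PP\N)
        [1,3] PP\N   <
          [1,2] "on" : NP
          [2,3] "ate" : (PP\N)\NP
      [3,4] "clearly" : N
    [4,5] "map" : (S/(PP\S))\S
  [5,7] PP\S   >
    [5,6] "park" : (PP\S)/PP
    [6,7] "the" : PP

[0,1] (S/N)/(PP\N)  lex  "gave"
[1,2] NP  lex  "on"
[2,3] (PP\N)\NP  lex  "ate"
[1,3] PP\N  <  k=2
[0,3] S/N  >  k=1
[3,4] N  lex  "clearly"
[0,4] S  >  k=3
[4,5] (S/(PP\S))\S  lex  "map"
[0,5] S/(PP\S)  <  k=4
[5,6] (PP\S)/PP  lex  "park"
[6,7] PP  lex  "the"
[5,7] PP\S  >  k=6
[0,7] S  >  k=5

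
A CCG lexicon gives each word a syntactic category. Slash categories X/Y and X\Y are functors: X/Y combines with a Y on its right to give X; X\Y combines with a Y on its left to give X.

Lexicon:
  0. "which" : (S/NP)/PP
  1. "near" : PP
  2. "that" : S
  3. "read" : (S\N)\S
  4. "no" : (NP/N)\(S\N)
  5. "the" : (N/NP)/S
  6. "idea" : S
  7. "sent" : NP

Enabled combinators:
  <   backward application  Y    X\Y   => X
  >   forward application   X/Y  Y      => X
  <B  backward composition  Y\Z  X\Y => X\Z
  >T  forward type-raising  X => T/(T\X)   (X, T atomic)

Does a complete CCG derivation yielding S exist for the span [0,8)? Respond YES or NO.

YES

[0,8] S   >
  [0,2] S/NP   >
    [0,1] "which" : (S/NP)/PP
    [1,2] "near" : PP
  [2,8] NP   >
    [2,5] NP/N   <
      [2,4] S\N   <
        [2,3] "that" : S
        [3,4] "read" : (S\N)\S
      [4,5] "no" : (NP/N)\(S\N)
    [5,8] N   >
      [5,7] N/NP   >
        [5,6] "the" : (N/NP)/S
        [6,7] "idea" : S
      [7,8] "sent" : NP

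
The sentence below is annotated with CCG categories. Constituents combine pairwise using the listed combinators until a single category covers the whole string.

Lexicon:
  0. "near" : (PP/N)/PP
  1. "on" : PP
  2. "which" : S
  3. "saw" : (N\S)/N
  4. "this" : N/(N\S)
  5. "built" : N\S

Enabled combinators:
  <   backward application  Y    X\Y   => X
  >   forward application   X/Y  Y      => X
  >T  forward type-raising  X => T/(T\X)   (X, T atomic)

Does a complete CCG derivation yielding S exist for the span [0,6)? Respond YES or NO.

NO

(PP/N)/PP PP S (N\S)/N N/(N\S) N\S
CKY chart[0,6] = {N/(N\PP), NP/(NP\PP), PP, PP/(PP\PP), S/(S\PP)}; S ∉ chart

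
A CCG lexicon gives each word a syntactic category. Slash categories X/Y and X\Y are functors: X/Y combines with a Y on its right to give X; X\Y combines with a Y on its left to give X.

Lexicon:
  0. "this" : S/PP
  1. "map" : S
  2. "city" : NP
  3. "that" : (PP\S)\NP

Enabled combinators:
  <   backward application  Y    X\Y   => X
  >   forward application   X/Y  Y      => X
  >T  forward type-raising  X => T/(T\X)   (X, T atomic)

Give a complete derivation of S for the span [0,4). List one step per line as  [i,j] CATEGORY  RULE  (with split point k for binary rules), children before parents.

[0,4] S   >
  [0,1] "this" : S/PP
  [1,4] PP   >
    [1,2] PP/(PP\S)   >T
      [1,2] "map" : S
    [2,4] PP\S   <
      [2,3] "city" : NP
      [3,4] "that" : (PP\S)\NP

[0,1] S/PP  lex  "this"
[1,2] S  lex  "map"
[1,2] PP/(PP\S)  >T
[2,3] NP  lex  "city"
[3,4] (PP\S)\NP  lex  "that"
[2,4] PP\S  <  k=3
[1,4] PP  >  k=2
[0,4] S  >  k=1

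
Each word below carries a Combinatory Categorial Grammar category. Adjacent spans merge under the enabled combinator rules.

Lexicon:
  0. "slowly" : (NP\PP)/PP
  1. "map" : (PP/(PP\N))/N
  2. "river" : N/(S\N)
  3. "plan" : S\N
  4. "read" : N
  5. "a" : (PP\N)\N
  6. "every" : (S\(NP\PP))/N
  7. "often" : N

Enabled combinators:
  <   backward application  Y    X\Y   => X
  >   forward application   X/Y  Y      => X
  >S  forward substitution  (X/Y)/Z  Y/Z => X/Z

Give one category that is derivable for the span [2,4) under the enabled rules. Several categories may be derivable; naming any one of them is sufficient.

[0,8] S   <
  [0,6] NP\PP   >
    [0,1] "slowly" : (NP\PP)/PP
    [1,6] PP   >
      [1,4] PP/(PP\N)   >
        [1,2] "map" : (PP/(PP\N))/N
        [2,4] N   >
          [2,3] "river" : N/(S\N)
          [3,4] "plan" : S\N
      [4,6] PP\N   <
        [4,5] "read" : N
        [5,6] "a" : (PP\N)\N
  [6,8] S\(NP\PP)   >
    [6,7] "every" : (S\(NP\PP))/N
    [7,8] "often" : N

N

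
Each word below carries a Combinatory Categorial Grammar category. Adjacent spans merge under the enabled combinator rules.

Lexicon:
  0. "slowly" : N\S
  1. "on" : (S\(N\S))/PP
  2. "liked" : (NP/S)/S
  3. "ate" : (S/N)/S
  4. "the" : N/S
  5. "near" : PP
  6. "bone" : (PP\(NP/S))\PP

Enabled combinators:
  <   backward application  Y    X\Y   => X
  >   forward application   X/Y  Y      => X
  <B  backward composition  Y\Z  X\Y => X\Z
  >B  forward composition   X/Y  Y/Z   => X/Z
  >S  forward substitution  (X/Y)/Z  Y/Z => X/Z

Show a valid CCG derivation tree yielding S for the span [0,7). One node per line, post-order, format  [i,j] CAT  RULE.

[0,1] N\S  lex  "slowly"
[1,2] (S\(N\S))/PP  lex  "on"
[2,3] (NP/S)/S  lex  "liked"
[3,4] (S/N)/S  lex  "ate"
[4,5] N/S  lex  "the"
[3,5] S/S  >S  k=4
[2,5] NP/S  >S  k=3
[5,6] PP  lex  "near"
[6,7] (PP\(NP/S))\PP  lex  "bone"
[5,7] PP\(NP/S)  <  k=6
[2,7] PP  <  k=5
[1,7] S\(N\S)  >  k=2
[0,7] S  <  k=1

[0,7] S   <
  [0,1] "slowly" : N\S
  [1,7] S\(N\S)   >
    [1,2] "on" : (S\(N\S))/PP
    [2,7] PP   <
      [2,5] NP/S   >S
        [2,3] "liked" : (NP/S)/S
        [3,5] S/S   >S
          [3,4] "ate" : (S/N)/S
          [4,5] "the" : N/S
      [5,7] PP\(NP/S)   <
        [5,6] "near" : PP
        [6,7] "bone" : (PP\(NP/S))\PP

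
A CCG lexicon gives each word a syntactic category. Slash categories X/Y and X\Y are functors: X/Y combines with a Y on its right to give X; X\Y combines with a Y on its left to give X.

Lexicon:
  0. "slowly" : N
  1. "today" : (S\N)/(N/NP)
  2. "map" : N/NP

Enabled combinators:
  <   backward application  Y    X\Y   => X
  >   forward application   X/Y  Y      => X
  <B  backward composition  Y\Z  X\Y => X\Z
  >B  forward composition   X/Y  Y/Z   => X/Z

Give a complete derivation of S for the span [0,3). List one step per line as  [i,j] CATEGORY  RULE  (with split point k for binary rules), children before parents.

[0,3] S   <
  [0,1] "slowly" : N
  [1,3] S\N   >
    [1,2] "today" : (S\N)/(N/NP)
    [2,3] "map" : N/NP

[0,1] N  lex  "slowly"
[1,2] (S\N)/(N/NP)  lex  "today"
[2,3] N/NP  lex  "map"
[1,3] S\N  >  k=2
[0,3] S  <  k=1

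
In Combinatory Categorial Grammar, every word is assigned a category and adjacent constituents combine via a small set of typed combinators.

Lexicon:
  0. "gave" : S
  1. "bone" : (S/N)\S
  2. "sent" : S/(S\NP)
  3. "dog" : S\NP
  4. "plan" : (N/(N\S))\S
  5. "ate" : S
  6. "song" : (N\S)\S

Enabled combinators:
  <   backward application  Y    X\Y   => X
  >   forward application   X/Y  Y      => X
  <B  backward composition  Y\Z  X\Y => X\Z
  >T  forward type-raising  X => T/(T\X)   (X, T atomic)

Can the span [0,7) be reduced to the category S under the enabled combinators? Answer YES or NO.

YES

[0,7] S   >
  [0,2] S/N   <
    [0,1] "gave" : S
    [1,2] "bone" : (S/N)\S
  [2,7] N   >
    [2,5] N/(N\S)   <
      [2,4] S   >
        [2,3] "sent" : S/(S\NP)
        [3,4] "dog" : S\NP
      [4,5] "plan" : (N/(N\S))\S
    [5,7] N\S   <
      [5,6] "ate" : S
      [6,7] "song" : (N\S)\S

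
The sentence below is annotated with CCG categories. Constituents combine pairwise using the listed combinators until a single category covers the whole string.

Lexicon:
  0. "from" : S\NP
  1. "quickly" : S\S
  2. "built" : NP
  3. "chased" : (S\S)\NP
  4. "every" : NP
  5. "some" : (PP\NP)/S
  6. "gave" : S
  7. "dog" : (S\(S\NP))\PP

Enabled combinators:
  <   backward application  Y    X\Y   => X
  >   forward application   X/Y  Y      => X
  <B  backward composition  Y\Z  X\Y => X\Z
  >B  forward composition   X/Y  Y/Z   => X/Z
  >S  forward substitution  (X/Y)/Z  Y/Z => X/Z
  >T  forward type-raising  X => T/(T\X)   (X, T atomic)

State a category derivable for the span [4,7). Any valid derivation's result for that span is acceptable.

[0,8] S   <
  [0,4] S\NP   <B
    [0,2] S\NP   <B
      [0,1] "from" : S\NP
      [1,2] "quickly" : S\S
    [2,4] S\S   <
      [2,3] "built" : NP
      [3,4] "chased" : (S\S)\NP
  [4,8] S\(S\NP)   <
    [4,7] PP   <
      [4,5] "every" : NP
      [5,7] PP\NP   >
        [5,6] "some" : (PP\NP)/S
        [6,7] "gave" : S
    [7,8] "dog" : (S\(S\NP))\PP

PP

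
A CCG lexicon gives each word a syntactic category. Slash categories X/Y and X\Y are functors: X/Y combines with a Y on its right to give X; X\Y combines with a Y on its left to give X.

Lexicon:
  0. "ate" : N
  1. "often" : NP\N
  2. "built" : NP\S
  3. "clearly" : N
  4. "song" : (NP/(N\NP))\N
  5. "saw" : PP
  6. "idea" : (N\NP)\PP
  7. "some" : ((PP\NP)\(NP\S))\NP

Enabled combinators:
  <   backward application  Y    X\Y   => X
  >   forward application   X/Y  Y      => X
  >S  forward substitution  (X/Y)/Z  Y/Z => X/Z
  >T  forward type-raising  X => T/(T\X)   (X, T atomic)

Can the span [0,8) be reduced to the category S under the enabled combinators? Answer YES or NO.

N NP\N NP\S N (NP/(N\NP))\N PP (N\NP)\PP ((PP\NP)\(NP\S))\NP
CKY chart[0,8] = {N/(N\PP), NP/(NP\PP), PP, PP/(PP\PP), S/(S\PP)}; S ∉ chart

NO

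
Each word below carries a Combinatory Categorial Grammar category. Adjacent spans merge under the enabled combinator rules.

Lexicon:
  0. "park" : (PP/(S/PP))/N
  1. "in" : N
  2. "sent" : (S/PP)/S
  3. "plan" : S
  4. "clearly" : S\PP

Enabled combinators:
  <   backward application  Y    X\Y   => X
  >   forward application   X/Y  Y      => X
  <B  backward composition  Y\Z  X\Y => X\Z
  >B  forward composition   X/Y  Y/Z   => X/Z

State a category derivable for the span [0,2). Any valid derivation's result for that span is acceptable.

PP/(S/PP)

[0,5] S   <
  [0,4] PP   >
    [0,2] PP/(S/PP)   >
      [0,1] "park" : (PP/(S/PP))/N
      [1,2] "in" : N
    [2,4] S/PP   >
      [2,3] "sent" : (S/PP)/S
      [3,4] "plan" : S
  [4,5] "clearly" : S\PP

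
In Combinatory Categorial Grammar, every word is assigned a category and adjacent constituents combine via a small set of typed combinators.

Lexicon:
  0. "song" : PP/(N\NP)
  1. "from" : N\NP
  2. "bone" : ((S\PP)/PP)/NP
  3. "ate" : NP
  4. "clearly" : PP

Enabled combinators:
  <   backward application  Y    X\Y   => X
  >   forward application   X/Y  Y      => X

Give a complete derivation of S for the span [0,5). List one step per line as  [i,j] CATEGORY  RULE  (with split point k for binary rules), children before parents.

[0,5] S   <
  [0,2] PP   >
    [0,1] "song" : PP/(N\NP)
    [1,2] "from" : N\NP
  [2,5] S\PP   >
    [2,4] (S\PP)/PP   >
      [2,3] "bone" : ((S\PP)/PP)/NP
      [3,4] "ate" : NP
    [4,5] "clearly" : PP

[0,1] PP/(N\NP)  lex  "song"
[1,2] N\NP  lex  "from"
[0,2] PP  >  k=1
[2,3] ((S\PP)/PP)/NP  lex  "bone"
[3,4] NP  lex  "ate"
[2,4] (S\PP)/PP  >  k=3
[4,5] PP  lex  "clearly"
[2,5] S\PP  >  k=4
[0,5] S  <  k=2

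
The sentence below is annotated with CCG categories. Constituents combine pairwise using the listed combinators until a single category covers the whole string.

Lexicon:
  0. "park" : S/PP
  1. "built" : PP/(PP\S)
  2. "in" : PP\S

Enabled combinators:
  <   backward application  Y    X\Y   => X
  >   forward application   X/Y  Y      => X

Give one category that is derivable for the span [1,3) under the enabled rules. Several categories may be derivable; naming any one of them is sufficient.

[0,3] S   >
  [0,1] "park" : S/PP
  [1,3] PP   >
    [1,2] "built" : PP/(PP\S)
    [2,3] "in" : PP\S

PP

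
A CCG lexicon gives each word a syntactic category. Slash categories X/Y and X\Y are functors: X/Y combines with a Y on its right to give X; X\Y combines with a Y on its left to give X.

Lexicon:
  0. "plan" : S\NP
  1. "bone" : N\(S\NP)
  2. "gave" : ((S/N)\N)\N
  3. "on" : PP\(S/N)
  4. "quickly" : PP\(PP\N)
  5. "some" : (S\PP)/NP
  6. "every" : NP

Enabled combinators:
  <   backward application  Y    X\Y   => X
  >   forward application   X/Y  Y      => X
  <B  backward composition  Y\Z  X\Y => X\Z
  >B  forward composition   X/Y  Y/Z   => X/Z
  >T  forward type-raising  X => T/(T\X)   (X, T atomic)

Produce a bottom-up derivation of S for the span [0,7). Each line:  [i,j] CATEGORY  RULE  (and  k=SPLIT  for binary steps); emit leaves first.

[0,1] S\NP  lex  "plan"
[1,2] N\(S\NP)  lex  "bone"
[0,2] N  <  k=1
[2,3] ((S/N)\N)\N  lex  "gave"
[0,3] (S/N)\N  <  k=2
[3,4] PP\(S/N)  lex  "on"
[0,4] PP\N  <B  k=3
[4,5] PP\(PP\N)  lex  "quickly"
[0,5] PP  <  k=4
[5,6] (S\PP)/NP  lex  "some"
[6,7] NP  lex  "every"
[5,7] S\PP  >  k=6
[0,7] S  <  k=5

[0,7] S   <
  [0,5] PP   <
    [0,4] PP\N   <B
      [0,3] (S/N)\N   <
        [0,2] N   <
          [0,1] "plan" : S\NP
          [1,2] "bone" : N\(S\NP)
        [2,3] "gave" : ((S/N)\N)\N
      [3,4] "on" : PP\(S/N)
    [4,5] "quickly" : PP\(PP\N)
  [5,7] S\PP   >
    [5,6] "some" : (S\PP)/NP
    [6,7] "every" : NP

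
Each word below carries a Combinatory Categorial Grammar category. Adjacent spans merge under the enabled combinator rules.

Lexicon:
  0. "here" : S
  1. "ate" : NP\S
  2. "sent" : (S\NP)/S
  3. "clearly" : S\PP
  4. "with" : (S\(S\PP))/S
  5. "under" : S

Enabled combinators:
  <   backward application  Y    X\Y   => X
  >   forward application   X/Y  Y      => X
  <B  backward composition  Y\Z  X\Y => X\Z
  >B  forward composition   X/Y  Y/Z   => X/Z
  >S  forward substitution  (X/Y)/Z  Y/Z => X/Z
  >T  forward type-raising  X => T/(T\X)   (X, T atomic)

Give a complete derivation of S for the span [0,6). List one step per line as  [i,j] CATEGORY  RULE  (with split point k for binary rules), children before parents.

[0,6] S   <
  [0,2] NP   <
    [0,1] "here" : S
    [1,2] "ate" : NP\S
  [2,6] S\NP   >
    [2,3] "sent" : (S\NP)/S
    [3,6] S   <
      [3,4] "clearly" : S\PP
      [4,6] S\(S\PP)   >
        [4,5] "with" : (S\(S\PP))/S
        [5,6] "under" : S

[0,1] S  lex  "here"
[1,2] NP\S  lex  "ate"
[0,2] NP  <  k=1
[2,3] (S\NP)/S  lex  "sent"
[3,4] S\PP  lex  "clearly"
[4,5] (S\(S\PP))/S  lex  "with"
[5,6] S  lex  "under"
[4,6] S\(S\PP)  >  k=5
[3,6] S  <  k=4
[2,6] S\NP  >  k=3
[0,6] S  <  k=2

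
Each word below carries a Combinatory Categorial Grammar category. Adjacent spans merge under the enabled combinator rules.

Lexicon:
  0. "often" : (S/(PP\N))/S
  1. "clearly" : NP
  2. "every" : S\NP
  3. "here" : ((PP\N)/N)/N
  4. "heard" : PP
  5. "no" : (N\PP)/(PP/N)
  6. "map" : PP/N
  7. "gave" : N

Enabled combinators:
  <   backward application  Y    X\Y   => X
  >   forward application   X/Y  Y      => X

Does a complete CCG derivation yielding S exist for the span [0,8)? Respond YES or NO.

[0,8] S   >
  [0,3] S/(PP\N)   >
    [0,1] "often" : (S/(PP\N))/S
    [1,3] S   <
      [1,2] "clearly" : NP
      [2,3] "every" : S\NP
  [3,8] PP\N   >
    [3,7] (PP\N)/N   >
      [3,4] "here" : ((PP\N)/N)/N
      [4,7] N   <
        [4,5] "heard" : PP
        [5,7] N\PP   >
          [5,6] "no" : (N\PP)/(PP/N)
          [6,7] "map" : PP/N
    [7,8] "gave" : N

YES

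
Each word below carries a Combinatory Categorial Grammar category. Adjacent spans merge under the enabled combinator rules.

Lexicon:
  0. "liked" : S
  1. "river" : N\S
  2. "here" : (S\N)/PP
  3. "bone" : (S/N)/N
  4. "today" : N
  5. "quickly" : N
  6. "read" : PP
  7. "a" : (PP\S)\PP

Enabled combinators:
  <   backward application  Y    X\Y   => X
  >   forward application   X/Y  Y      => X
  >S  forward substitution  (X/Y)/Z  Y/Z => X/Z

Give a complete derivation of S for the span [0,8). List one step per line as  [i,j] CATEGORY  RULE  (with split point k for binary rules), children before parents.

[0,1] S  lex  "liked"
[1,2] N\S  lex  "river"
[0,2] N  <  k=1
[2,3] (S\N)/PP  lex  "here"
[3,4] (S/N)/N  lex  "bone"
[4,5] N  lex  "today"
[3,5] S/N  >  k=4
[5,6] N  lex  "quickly"
[3,6] S  >  k=5
[6,7] PP  lex  "read"
[7,8] (PP\S)\PP  lex  "a"
[6,8] PP\S  <  k=7
[3,8] PP  <  k=6
[2,8] S\N  >  k=3
[0,8] S  <  k=2

[0,8] S   <
  [0,2] N   <
    [0,1] "liked" : S
    [1,2] "river" : N\S
  [2,8] S\N   >
    [2,3] "here" : (S\N)/PP
    [3,8] PP   <
      [3,6] S   >
        [3,5] S/N   >
          [3,4] "bone" : (S/N)/N
          [4,5] "today" : N
        [5,6] "quickly" : N
      [6,8] PP\S   <
        [6,7] "read" : PP
        [7,8] "a" : (PP\S)\PP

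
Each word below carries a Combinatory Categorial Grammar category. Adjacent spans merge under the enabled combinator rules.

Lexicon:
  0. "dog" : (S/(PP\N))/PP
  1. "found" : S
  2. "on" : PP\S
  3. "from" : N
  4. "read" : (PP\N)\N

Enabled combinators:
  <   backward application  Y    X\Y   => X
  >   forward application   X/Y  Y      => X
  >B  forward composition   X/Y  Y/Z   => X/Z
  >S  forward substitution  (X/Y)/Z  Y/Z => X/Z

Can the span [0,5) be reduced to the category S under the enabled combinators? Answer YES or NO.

YES

[0,5] S   >
  [0,3] S/(PP\N)   >
    [0,1] "dog" : (S/(PP\N))/PP
    [1,3] PP   <
      [1,2] "found" : S
      [2,3] "on" : PP\S
  [3,5] PP\N   <
    [3,4] "from" : N
    [4,5] "read" : (PP\N)\N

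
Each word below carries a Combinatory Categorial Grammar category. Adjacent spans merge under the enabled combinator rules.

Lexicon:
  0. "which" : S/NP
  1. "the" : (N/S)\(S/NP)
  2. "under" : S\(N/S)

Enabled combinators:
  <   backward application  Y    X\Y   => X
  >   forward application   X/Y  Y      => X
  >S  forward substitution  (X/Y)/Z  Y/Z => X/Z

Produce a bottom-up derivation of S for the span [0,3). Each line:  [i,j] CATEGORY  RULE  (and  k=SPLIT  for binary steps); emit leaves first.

[0,3] S   <
  [0,2] N/S   <
    [0,1] "which" : S/NP
    [1,2] "the" : (N/S)\(S/NP)
  [2,3] "under" : S\(N/S)

[0,1] S/NP  lex  "which"
[1,2] (N/S)\(S/NP)  lex  "the"
[0,2] N/S  <  k=1
[2,3] S\(N/S)  lex  "under"
[0,3] S  <  k=2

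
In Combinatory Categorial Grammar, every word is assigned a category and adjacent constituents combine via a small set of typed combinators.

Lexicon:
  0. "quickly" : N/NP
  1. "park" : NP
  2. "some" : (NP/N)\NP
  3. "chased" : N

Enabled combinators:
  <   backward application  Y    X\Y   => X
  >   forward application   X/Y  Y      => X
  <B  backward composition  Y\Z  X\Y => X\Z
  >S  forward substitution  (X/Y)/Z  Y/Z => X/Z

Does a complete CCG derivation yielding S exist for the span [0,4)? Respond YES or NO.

NO

N/NP NP (NP/N)\NP N
CKY chart[0,4] = {N}; S ∉ chart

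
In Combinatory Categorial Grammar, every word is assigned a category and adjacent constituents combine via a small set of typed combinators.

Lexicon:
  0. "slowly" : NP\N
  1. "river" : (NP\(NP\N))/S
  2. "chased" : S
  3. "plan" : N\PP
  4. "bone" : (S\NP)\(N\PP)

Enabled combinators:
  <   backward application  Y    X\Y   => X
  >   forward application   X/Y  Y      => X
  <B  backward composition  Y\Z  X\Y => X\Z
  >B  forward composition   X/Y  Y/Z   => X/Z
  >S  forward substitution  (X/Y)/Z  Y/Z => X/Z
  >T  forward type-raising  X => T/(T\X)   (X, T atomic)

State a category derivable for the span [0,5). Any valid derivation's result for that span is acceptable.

S

[0,5] S   <
  [0,3] NP   <
    [0,1] "slowly" : NP\N
    [1,3] NP\(NP\N)   >
      [1,2] "river" : (NP\(NP\N))/S
      [2,3] "chased" : S
  [3,5] S\NP   <
    [3,4] "plan" : N\PP
    [4,5] "bone" : (S\NP)\(N\PP)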